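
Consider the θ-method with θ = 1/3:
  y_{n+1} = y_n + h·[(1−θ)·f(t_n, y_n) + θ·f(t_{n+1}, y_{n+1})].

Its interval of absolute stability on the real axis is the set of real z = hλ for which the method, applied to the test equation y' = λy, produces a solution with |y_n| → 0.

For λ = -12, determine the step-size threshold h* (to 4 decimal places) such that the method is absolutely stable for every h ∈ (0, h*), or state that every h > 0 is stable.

(-6.0000,0); λ=-12 ⇒ h* = (6)/12 = 0.5000.

With y'=λy (z=hλ):
  y_{n+1} = y_n + z·[2/3·y_n + 1/3·y_{n+1}] ⇒ (1 − 1/3z)y_{n+1} = (1 + 2/3z)y_n
  so R(z) = (1 + 2/3z)/(1 − 1/3z).

Boundary: |R(x)|=1, x<0.
x=-0.93: |R|=0.2901
R=−1: 1+2/3x = −1+1/3x ⇒ -1/3x=2 ⇒ x=2/(-1/3)=-6.0000
Confirm numerically:
  x=-5.979: |R|=0.99766 <1
  x=-5.721: |R|=0.96801 <1
  x=-2.975: |R|=0.49372 <1
  x=-2.906: |R|=0.47613 <1
  x=-6.383: |R|=1.04082 >1
  x=-6.216: |R|=1.02344 >1
So |R|<1 on (-6.0000, 0).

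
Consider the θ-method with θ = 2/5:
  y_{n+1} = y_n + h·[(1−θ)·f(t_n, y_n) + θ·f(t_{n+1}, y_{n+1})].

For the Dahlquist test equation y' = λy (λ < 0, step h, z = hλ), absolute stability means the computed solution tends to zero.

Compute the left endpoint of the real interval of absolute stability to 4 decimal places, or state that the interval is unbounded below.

left endpoint -10.0000.

Test eqn y'=λy, z=hλ:
  y_{n+1} = y_n + z·[3/5·y_n + 2/5·y_{n+1}] ⇒ (1 − 2/5z)y_{n+1} = (1 + 3/5z)y_n
  so R(z) = (1 + 3/5z)/(1 − 2/5z).

Boundary: |R(x)|=1, x<0.
x=-0.57: |R|=0.5358
R=−1: 1+3/5x = −1+2/5x ⇒ -1/5x=2 ⇒ x=2/(-1/5)=-10.0000
Confirm numerically:
  x=-9.872: |R|=0.99483 <1
  x=-7.306: |R|=0.86264 <1
  x=-6.067: |R|=0.77046 <1
  x=-10.586: |R|=1.02239 >1
  x=-10.564: |R|=1.02159 >1
So |R|<1 on (-10.0000, 0).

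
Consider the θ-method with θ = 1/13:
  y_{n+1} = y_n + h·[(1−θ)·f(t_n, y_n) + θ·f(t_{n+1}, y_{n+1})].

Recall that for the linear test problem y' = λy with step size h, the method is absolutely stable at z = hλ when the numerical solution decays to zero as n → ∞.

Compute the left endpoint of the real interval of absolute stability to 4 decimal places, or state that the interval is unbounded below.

With y'=λy (z=hλ):
  y_{n+1} = y_n + z·[12/13·y_n + 1/13·y_{n+1}] ⇒ (1 − 1/13z)y_{n+1} = (1 + 12/13z)y_n
  R(z) = (1 + 12/13z)/(1 − 1/13z).

Need |R(x)|<1, x<0.
x=-1.05: |R|=0.0285
R=−1: 1+12/13x = −1+1/13x ⇒ -11/13x=2 ⇒ x=2/(-11/13)=-2.3636
Confirm numerically:
  x=-2.181: |R|=0.86766 <1
  x=-2.128: |R|=0.82866 <1
  x=-1.952: |R|=0.69716 <1
  x=-1.332: |R|=0.20821 <1
  x=-2.769: |R|=1.28277 >1
  x=-2.557: |R|=1.13672 >1
So |R|<1 on (-2.3636, 0).

z* = -2.3636.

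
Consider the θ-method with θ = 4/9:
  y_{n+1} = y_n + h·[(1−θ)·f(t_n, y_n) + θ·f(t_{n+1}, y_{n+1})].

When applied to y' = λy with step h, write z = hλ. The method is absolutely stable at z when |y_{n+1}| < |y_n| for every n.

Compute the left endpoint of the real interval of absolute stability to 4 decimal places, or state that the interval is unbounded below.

left endpoint -18.0000.

With y'=λy (z=hλ):
  y_{n+1} = y_n + z·[5/9·y_n + 4/9·y_{n+1}] ⇒ (1 − 4/9z)y_{n+1} = (1 + 5/9z)y_n
  so R(z) = (1 + 5/9z)/(1 − 4/9z).

Find x<0 with |R(x)|<1.
x=-0.79: |R|=0.4153
R=−1: 1+5/9x = −1+4/9x ⇒ -1/9x=2 ⇒ x=2/(-1/9)=-18.0000
Confirm numerically:
  x=-12.783: |R|=0.91324 <1
  x=-12.134: |R|=0.89805 <1
  x=-10.239: |R|=0.84464 <1
  x=-8.235: |R|=0.76717 <1
  x=-18.558: |R|=1.00670 >1
  x=-18.253: |R|=1.00308 >1
  x=-18.075: |R|=1.00092 >1
Interval (-18.0000, 0).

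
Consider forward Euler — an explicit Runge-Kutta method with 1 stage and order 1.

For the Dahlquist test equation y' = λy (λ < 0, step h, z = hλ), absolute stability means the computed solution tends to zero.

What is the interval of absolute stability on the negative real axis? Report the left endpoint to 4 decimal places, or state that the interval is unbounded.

(-2.0000, 0).

Set f=λy, z=hλ:
  order 1, 1-stage ⇒ R(z)=1+z
  (e.g. R(-0.72)=0.28000, |R|=0.28000)

Need |R(x)|<1, x<0.
x=-0.72: |R|=0.2800
|R(-1.46)|=0.4600 |R(-0.94)|=0.0600 |R(-0.83)|=0.1700
Bisect:
  x_lo=-2.8414 |R|=1.8414  x_hi=-0.2337 |R|=0.7663
  mid=-1.53757 |R|=0.53757 →hi
  mid=-2.18950 |R|=1.18950 →lo
  mid=-1.86353 |R|=0.86353 →hi
  mid=-2.02652 |R|=1.02652 →lo
  mid=-1.94503 |R|=0.94503 →hi
  mid=-1.98577 |R|=0.98577 →hi
  mid=-2.00614 |R|=1.00614 →lo
  mid=-1.99596 |R|=0.99596 →hi
  mid=-2.00105 |R|=1.00105 →lo
  ...
  [-2.00010,-1.99994] ⇒ x*=-2.0000
So |R|<1 on (-2.0000, 0).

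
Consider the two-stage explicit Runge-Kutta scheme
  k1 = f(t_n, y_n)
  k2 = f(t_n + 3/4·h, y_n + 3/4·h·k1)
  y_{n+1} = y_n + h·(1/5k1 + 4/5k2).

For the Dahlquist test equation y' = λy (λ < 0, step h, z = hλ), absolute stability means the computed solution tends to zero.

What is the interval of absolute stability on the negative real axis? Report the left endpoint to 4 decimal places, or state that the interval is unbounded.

With y'=λy (z=hλ):
  k1=λy_n ⇒ h·k1=z·y_n;  k2=λ(1+3/4z)y_n ⇒ h·k2=z(1+3/4z)y_n
  y_{n+1}/y_n = 1 + 1/5z + 4/5z(1+3/4z) = 1 + z + 3/5z²
  ⇒ R(z) = 1 + z + 3/5z².

Boundary: |R(x)|=1, x<0.
x=-0.53: |R|=0.6385
R=1: x+3/5x²=0 ⇒ x=−5/3=-1.6667; min R=1−1/(4·3/5)=0.5833>−1
Confirm numerically:
  x=-1.197: |R|=0.66269 <1
  x=-0.834: |R|=0.58333 <1
  x=-0.761: |R|=0.58647 <1
  x=-1.752: |R|=1.08970 >1
  x=-1.733: |R|=1.06897 >1
Interval (-1.6667, 0).

z∈(-1.6667,0).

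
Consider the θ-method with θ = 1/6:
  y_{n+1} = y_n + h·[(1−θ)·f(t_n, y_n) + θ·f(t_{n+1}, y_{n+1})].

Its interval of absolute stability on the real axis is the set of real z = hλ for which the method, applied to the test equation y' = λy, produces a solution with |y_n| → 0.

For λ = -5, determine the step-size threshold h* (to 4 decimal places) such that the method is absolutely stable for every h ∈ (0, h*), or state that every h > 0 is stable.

On y'=λy, z=hλ:
  y_{n+1} = y_n + z·[5/6·y_n + 1/6·y_{n+1}] ⇒ (1 − 1/6z)y_{n+1} = (1 + 5/6z)y_n
  R(z) = (1 + 5/6z)/(1 − 1/6z).

Solve |R(x)|<1 on ℝ⁻.
x=-1.72: |R|=0.3368
R=−1: 1+5/6x = −1+1/6x ⇒ -2/3x=2 ⇒ x=2/(-2/3)=-3.0000
Confirm numerically:
  x=-2.965: |R|=0.98438 <1
  x=-2.426: |R|=0.72751 <1
  x=-1.565: |R|=0.24124 <1
  x=-1.276: |R|=0.05223 <1
  x=-3.545: |R|=1.22839 >1
  x=-3.476: |R|=1.20093 >1
  x=-3.052: |R|=1.02298 >1
So |R|<1 on (-3.0000, 0).

(-3.0000,0); λ=-5 ⇒ h* = (3)/5 = 0.6000.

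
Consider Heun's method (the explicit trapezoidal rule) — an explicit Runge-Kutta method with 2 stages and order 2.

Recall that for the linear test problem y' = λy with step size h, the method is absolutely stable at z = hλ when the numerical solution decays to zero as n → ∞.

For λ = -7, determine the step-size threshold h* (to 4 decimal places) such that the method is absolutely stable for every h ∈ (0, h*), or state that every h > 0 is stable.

On y'=λy, z=hλ:
  order 2, 2-stage ⇒ R(z)=1+z+z^2/2
  (e.g. R(-0.74)=0.53380, |R|=0.53380)

Boundary: |R(x)|=1, x<0.
x=-0.74: |R|=0.5338
|R(-2.39)|=1.4661 |R(-1.38)|=0.5722 |R(-0.92)|=0.5032
Bisect:
  x_lo=-2.5347 |R|=1.6777  x_hi=-0.1831 |R|=0.8336
  mid=-1.35893 |R|=0.56441 →hi
  mid=-1.94682 |R|=0.94824 →hi
  mid=-2.24077 |R|=1.26976 →lo
  mid=-2.09380 |R|=1.09820 →lo
  mid=-2.02031 |R|=1.02052 →lo
  mid=-1.98357 |R|=0.98370 →hi
  mid=-2.00194 |R|=1.00194 →lo
  mid=-1.99275 |R|=0.99278 →hi
  mid=-1.99735 |R|=0.99735 →hi
  mid=-1.99964 |R|=0.99964 →hi
  ...
  [-2.00007,-1.99993] ⇒ x*=-2.0000
So |R|<1 on (-2.0000, 0).

(-2.0000,0); λ=-7 ⇒ h* = 0.2857.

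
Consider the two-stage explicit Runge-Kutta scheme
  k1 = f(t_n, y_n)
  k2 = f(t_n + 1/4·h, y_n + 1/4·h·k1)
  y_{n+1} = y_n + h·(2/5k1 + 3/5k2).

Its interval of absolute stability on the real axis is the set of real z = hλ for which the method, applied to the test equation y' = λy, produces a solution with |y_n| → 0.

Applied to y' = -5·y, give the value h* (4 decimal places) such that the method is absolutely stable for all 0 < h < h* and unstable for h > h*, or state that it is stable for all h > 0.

Test eqn y'=λy, z=hλ:
  k1=λy_n ⇒ h·k1=z·y_n;  k2=λ(1+1/4z)y_n ⇒ h·k2=z(1+1/4z)y_n
  y_{n+1}/y_n = 1 + 2/5z + 3/5z(1+1/4z) = 1 + z + 3/20z²
  Hence R(z) = 1 + z + 3/20z².

Find x<0 with |R(x)|<1.
x=-0.44: |R|=0.5890
R=1: x+3/20x²=0 ⇒ x=−20/3=-6.6667; min R=1−1/(4·3/20)=-0.6667>−1
Confirm numerically:
  x=-6.478: |R|=0.81667 <1
  x=-4.279: |R|=0.53252 <1
  x=-2.967: |R|=0.64654 <1
  x=-7.245: |R|=1.62850 >1
  x=-7.216: |R|=1.59460 >1
Stable set (-6.6667, 0).

(-6.6667,0); λ=-5 ⇒ h* = (20/3)/5 = 1.3333.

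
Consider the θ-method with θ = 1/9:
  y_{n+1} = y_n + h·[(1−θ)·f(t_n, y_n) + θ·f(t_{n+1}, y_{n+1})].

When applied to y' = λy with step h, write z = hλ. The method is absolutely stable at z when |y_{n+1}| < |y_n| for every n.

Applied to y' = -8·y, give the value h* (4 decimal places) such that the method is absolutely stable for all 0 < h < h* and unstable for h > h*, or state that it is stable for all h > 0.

(-2.5714,0); λ=-8 ⇒ h* = (18/7)/8 = 0.3214.

Set f=λy, z=hλ:
  y_{n+1} = y_n + z·[8/9·y_n + 1/9·y_{n+1}] ⇒ (1 − 1/9z)y_{n+1} = (1 + 8/9z)y_n
  R(z) = (1 + 8/9z)/(1 − 1/9z).

Solve |R(x)|<1 on ℝ⁻.
x=-0.37: |R|=0.6446
R=−1: 1+8/9x = −1+1/9x ⇒ -7/9x=2 ⇒ x=2/(-7/9)=-2.5714
Confirm numerically:
  x=-2.472: |R|=0.93933 <1
  x=-2.334: |R|=0.85336 <1
  x=-1.433: |R|=0.23617 <1
  x=-1.195: |R|=0.05493 <1
  x=-3.097: |R|=1.30412 >1
  x=-2.873: |R|=1.17780 >1
Interval (-2.5714, 0).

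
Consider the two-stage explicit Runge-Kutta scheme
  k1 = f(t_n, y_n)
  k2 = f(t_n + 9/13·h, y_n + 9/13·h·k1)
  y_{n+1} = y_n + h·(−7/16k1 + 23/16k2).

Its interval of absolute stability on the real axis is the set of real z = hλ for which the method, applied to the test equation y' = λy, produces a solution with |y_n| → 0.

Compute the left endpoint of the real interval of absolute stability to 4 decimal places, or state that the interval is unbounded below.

Set f=λy, z=hλ:
  k1=λy_n ⇒ h·k1=z·y_n;  k2=λ(1+9/13z)y_n ⇒ h·k2=z(1+9/13z)y_n
  y_{n+1}/y_n = 1 − 7/16z + 23/16z(1+9/13z) = 1 + z + 207/208z²
  Hence R(z) = 1 + z + 207/208z².

Need |R(x)|<1, x<0.
x=-0.93: |R|=0.9307
R=1: x+207/208x²=0 ⇒ x=−208/207=-1.0048; min R=1−1/(4·207/208)=0.7488>−1
Confirm numerically:
  x=-0.927: |R|=0.92820 <1
  x=-0.918: |R|=0.92067 <1
  x=-0.786: |R|=0.82883 <1
  x=-0.658: |R|=0.77288 <1
  x=-1.520: |R|=1.77929 >1
  x=-1.474: |R|=1.68823 >1
  x=-1.152: |R|=1.16872 >1
Stable set (-1.0048, 0).

z* = -1.0048.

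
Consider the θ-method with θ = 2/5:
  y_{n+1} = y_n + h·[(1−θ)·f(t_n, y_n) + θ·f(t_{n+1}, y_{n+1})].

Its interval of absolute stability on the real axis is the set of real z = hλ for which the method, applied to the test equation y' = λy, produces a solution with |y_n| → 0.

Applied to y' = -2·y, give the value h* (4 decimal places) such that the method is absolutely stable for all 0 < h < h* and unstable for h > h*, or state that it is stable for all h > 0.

(-10.0000,0); λ=-2 ⇒ h* = (10)/2 = 5.0000.

With y'=λy (z=hλ):
  y_{n+1} = y_n + z·[3/5·y_n + 2/5·y_{n+1}] ⇒ (1 − 2/5z)y_{n+1} = (1 + 3/5z)y_n
  Hence R(z) = (1 + 3/5z)/(1 − 2/5z).

Boundary: |R(x)|=1, x<0.
x=-1.65: |R|=0.0060
R=−1: 1+3/5x = −1+2/5x ⇒ -1/5x=2 ⇒ x=2/(-1/5)=-10.0000
Confirm numerically:
  x=-9.890: |R|=0.99556 <1
  x=-7.736: |R|=0.88941 <1
  x=-7.706: |R|=0.88762 <1
  x=-10.466: |R|=1.01797 >1
  x=-10.428: |R|=1.01655 >1
  x=-10.224: |R|=1.00880 >1
Stable set (-10.0000, 0).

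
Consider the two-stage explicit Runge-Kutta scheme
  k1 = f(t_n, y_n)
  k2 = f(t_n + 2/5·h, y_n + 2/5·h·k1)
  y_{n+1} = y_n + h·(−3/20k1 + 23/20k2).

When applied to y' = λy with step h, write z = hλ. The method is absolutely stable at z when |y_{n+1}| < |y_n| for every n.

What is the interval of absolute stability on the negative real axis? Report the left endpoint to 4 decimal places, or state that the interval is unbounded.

(-2.1739, 0).

Test eqn y'=λy, z=hλ:
  k1=λy_n ⇒ h·k1=z·y_n;  k2=λ(1+2/5z)y_n ⇒ h·k2=z(1+2/5z)y_n
  y_{n+1}/y_n = 1 − 3/20z + 23/20z(1+2/5z) = 1 + z + 23/50z²
  ⇒ R(z) = 1 + z + 23/50z².

Boundary: |R(x)|=1, x<0.
x=-1.74: |R|=0.6527
R=1: x+23/50x²=0 ⇒ x=−50/23=-2.1739; min R=1−1/(4·23/50)=0.4565>−1
Confirm numerically:
  x=-1.895: |R|=0.75687 <1
  x=-1.551: |R|=0.55558 <1
  x=-1.447: |R|=0.51615 <1
  x=-2.738: |R|=1.71046 >1
  x=-2.247: |R|=1.07554 >1
Interval (-2.1739, 0).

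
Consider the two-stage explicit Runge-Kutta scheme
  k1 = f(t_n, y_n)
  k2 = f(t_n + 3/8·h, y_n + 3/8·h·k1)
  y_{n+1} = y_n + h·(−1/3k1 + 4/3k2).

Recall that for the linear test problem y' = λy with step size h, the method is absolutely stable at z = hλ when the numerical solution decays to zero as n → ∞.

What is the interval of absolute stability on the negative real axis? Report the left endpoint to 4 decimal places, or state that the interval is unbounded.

With y'=λy (z=hλ):
  k1=λy_n ⇒ h·k1=z·y_n;  k2=λ(1+3/8z)y_n ⇒ h·k2=z(1+3/8z)y_n
  y_{n+1}/y_n = 1 − 1/3z + 4/3z(1+3/8z) = 1 + z + 1/2z²
  R(z) = 1 + z + 1/2z².

Find x<0 with |R(x)|<1.
x=-1.23: |R|=0.5264
R=1: x+1/2x²=0 ⇒ x=−2=-2.0000; min R=1−1/(4·1/2)=0.5000>−1
Confirm numerically:
  x=-1.584: |R|=0.67053 <1
  x=-1.438: |R|=0.59592 <1
  x=-0.904: |R|=0.50461 <1
  x=-0.857: |R|=0.51022 <1
  x=-2.431: |R|=1.52388 >1
  x=-2.326: |R|=1.37914 >1
  x=-2.239: |R|=1.26756 >1
Stable set (-2.0000, 0).

(-2.0000, 0).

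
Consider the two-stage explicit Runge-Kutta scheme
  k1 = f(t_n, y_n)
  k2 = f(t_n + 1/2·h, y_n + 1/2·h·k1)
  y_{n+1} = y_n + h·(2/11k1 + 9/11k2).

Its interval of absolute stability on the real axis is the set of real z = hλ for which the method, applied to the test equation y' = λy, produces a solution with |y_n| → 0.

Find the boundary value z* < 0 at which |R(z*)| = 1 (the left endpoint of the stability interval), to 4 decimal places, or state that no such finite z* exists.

On y'=λy, z=hλ:
  k1=λy_n ⇒ h·k1=z·y_n;  k2=λ(1+1/2z)y_n ⇒ h·k2=z(1+1/2z)y_n
  y_{n+1}/y_n = 1 + 2/11z + 9/11z(1+1/2z) = 1 + z + 9/22z²
  Hence R(z) = 1 + z + 9/22z².

Solve |R(x)|<1 on ℝ⁻.
x=-0.72: |R|=0.4921
R=1: x+9/22x²=0 ⇒ x=−22/9=-2.4444; min R=1−1/(4·9/22)=0.3889>−1
Confirm numerically:
  x=-2.025: |R|=0.65253 <1
  x=-1.944: |R|=0.60201 <1
  x=-1.866: |R|=0.55844 <1
  x=-1.798: |R|=0.52451 <1
  x=-2.775: |R|=1.37526 >1
  x=-2.705: |R|=1.28833 >1
  x=-2.472: |R|=1.02787 >1
Interval (-2.4444, 0).

z* = -2.4444.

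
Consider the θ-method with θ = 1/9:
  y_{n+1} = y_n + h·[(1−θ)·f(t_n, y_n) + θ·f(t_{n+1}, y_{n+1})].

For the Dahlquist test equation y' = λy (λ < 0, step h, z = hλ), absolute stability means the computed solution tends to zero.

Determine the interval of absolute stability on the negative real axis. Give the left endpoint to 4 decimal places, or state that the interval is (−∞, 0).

(-2.5714, 0).

Set f=λy, z=hλ:
  y_{n+1} = y_n + z·[8/9·y_n + 1/9·y_{n+1}] ⇒ (1 − 1/9z)y_{n+1} = (1 + 8/9z)y_n
  Hence R(z) = (1 + 8/9z)/(1 − 1/9z).

Boundary: |R(x)|=1, x<0.
x=-0.89: |R|=0.1901
R=−1: 1+8/9x = −1+1/9x ⇒ -7/9x=2 ⇒ x=2/(-7/9)=-2.5714
Confirm numerically:
  x=-2.381: |R|=0.88287 <1
  x=-2.134: |R|=0.72499 <1
  x=-1.641: |R|=0.38793 <1
  x=-2.967: |R|=1.23139 >1
  x=-2.887: |R|=1.18583 >1
Stable set (-2.5714, 0).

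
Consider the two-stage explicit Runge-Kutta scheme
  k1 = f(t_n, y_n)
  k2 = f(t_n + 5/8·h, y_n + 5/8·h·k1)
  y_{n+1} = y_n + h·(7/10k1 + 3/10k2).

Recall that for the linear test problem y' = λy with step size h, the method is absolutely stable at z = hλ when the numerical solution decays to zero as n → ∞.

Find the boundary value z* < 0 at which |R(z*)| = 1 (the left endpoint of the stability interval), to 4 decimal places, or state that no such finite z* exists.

left endpoint -5.3333.

With y'=λy (z=hλ):
  k1=λy_n ⇒ h·k1=z·y_n;  k2=λ(1+5/8z)y_n ⇒ h·k2=z(1+5/8z)y_n
  y_{n+1}/y_n = 1 + 7/10z + 3/10z(1+5/8z) = 1 + z + 3/16z²
  Hence R(z) = 1 + z + 3/16z².

Boundary: |R(x)|=1, x<0.
x=-1.27: |R|=0.0324
R=1: x+3/16x²=0 ⇒ x=−16/3=-5.3333; min R=1−1/(4·3/16)=-0.3333>−1
Confirm numerically:
  x=-4.718: |R|=0.45566 <1
  x=-4.563: |R|=0.34093 <1
  x=-2.662: |R|=0.33333 <1
  x=-5.497: |R|=1.16869 >1
  x=-5.480: |R|=1.15070 >1
  x=-5.437: |R|=1.10568 >1
Stable set (-5.3333, 0).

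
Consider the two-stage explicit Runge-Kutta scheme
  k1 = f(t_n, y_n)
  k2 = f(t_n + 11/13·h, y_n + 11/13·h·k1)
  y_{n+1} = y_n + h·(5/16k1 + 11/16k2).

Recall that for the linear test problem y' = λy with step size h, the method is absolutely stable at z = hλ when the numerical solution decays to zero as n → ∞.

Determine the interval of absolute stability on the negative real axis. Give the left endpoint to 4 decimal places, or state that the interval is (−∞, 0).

Set f=λy, z=hλ:
  k1=λy_n ⇒ h·k1=z·y_n;  k2=λ(1+11/13z)y_n ⇒ h·k2=z(1+11/13z)y_n
  y_{n+1}/y_n = 1 + 5/16z + 11/16z(1+11/13z) = 1 + z + 121/208z²
  so R(z) = 1 + z + 121/208z².

Solve |R(x)|<1 on ℝ⁻.
x=-0.43: |R|=0.6776
R=1: x+121/208x²=0 ⇒ x=−208/121=-1.7190; min R=1−1/(4·121/208)=0.5702>−1
Confirm numerically:
  x=-1.500: |R|=0.80889 <1
  x=-1.497: |R|=0.80666 <1
  x=-1.066: |R|=0.59505 <1
  x=-1.860: |R|=1.15256 >1
  x=-1.845: |R|=1.13523 >1
  x=-1.809: |R|=1.09470 >1
Stable set (-1.7190, 0).

(-1.7190, 0).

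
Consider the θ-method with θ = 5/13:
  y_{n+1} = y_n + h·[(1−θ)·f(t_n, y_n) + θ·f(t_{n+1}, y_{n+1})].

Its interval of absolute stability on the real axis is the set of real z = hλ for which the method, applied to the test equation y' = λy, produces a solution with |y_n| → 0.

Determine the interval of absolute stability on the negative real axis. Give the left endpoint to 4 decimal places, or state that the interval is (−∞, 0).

On y'=λy, z=hλ:
  y_{n+1} = y_n + z·[8/13·y_n + 5/13·y_{n+1}] ⇒ (1 − 5/13z)y_{n+1} = (1 + 8/13z)y_n
  Hence R(z) = (1 + 8/13z)/(1 − 5/13z).

Solve |R(x)|<1 on ℝ⁻.
x=-1.75: |R|=0.0460
R=−1: 1+8/13x = −1+5/13x ⇒ -3/13x=2 ⇒ x=2/(-3/13)=-8.6667
Confirm numerically:
  x=-7.684: |R|=0.94267 <1
  x=-7.519: |R|=0.93195 <1
  x=-7.236: |R|=0.91273 <1
  x=-4.062: |R|=0.58529 <1
  x=-9.174: |R|=1.02585 >1
  x=-8.986: |R|=1.01654 >1
  x=-8.839: |R|=1.00904 >1
So |R|<1 on (-8.6667, 0).

z∈(-8.6667,0).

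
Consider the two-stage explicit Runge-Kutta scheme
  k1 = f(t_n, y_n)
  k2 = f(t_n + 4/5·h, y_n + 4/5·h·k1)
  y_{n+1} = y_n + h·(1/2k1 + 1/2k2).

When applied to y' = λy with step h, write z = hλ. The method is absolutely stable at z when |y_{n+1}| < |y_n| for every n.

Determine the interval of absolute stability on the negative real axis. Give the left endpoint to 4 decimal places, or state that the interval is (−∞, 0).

(-2.5000, 0).

With y'=λy (z=hλ):
  k1=λy_n ⇒ h·k1=z·y_n;  k2=λ(1+4/5z)y_n ⇒ h·k2=z(1+4/5z)y_n
  y_{n+1}/y_n = 1 + 1/2z + 1/2z(1+4/5z) = 1 + z + 2/5z²
  so R(z) = 1 + z + 2/5z².

Solve |R(x)|<1 on ℝ⁻.
x=-1.36: |R|=0.3798
R=1: x+2/5x²=0 ⇒ x=−5/2=-2.5000; min R=1−1/(4·2/5)=0.3750>−1
Confirm numerically:
  x=-2.396: |R|=0.90033 <1
  x=-2.180: |R|=0.72096 <1
  x=-2.135: |R|=0.68829 <1
  x=-1.051: |R|=0.39084 <1
  x=-3.035: |R|=1.64949 >1
  x=-2.767: |R|=1.29552 >1
  x=-2.672: |R|=1.18383 >1
Stable set (-2.5000, 0).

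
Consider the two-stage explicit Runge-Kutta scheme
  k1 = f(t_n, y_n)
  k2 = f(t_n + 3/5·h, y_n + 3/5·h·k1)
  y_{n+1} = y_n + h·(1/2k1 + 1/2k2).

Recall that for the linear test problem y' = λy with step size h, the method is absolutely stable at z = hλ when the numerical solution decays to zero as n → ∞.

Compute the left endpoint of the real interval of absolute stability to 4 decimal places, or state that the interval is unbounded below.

z* = -3.3333.

With y'=λy (z=hλ):
  k1=λy_n ⇒ h·k1=z·y_n;  k2=λ(1+3/5z)y_n ⇒ h·k2=z(1+3/5z)y_n
  y_{n+1}/y_n = 1 + 1/2z + 1/2z(1+3/5z) = 1 + z + 3/10z²
  so R(z) = 1 + z + 3/10z².

Find x<0 with |R(x)|<1.
x=-1.11: |R|=0.2596
R=1: x+3/10x²=0 ⇒ x=−10/3=-3.3333; min R=1−1/(4·3/10)=0.1667>−1
Confirm numerically:
  x=-3.136: |R|=0.81435 <1
  x=-1.820: |R|=0.17372 <1
  x=-1.793: |R|=0.17145 <1
  x=-3.895: |R|=1.65631 >1
  x=-3.613: |R|=1.30313 >1
  x=-3.429: |R|=1.09841 >1
Stable set (-3.3333, 0).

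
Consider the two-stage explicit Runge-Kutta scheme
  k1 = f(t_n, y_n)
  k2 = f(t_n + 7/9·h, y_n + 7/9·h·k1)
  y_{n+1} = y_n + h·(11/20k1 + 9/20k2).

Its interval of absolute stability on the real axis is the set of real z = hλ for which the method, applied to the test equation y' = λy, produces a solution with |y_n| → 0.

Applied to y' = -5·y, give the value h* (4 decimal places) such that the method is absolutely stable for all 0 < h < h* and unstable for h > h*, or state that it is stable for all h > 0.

With y'=λy (z=hλ):
  k1=λy_n ⇒ h·k1=z·y_n;  k2=λ(1+7/9z)y_n ⇒ h·k2=z(1+7/9z)y_n
  y_{n+1}/y_n = 1 + 11/20z + 9/20z(1+7/9z) = 1 + z + 7/20z²
  ⇒ R(z) = 1 + z + 7/20z².

Boundary: |R(x)|=1, x<0.
x=-1.18: |R|=0.3073
R=1: x+7/20x²=0 ⇒ x=−20/7=-2.8571; min R=1−1/(4·7/20)=0.2857>−1
Confirm numerically:
  x=-2.810: |R|=0.95363 <1
  x=-1.377: |R|=0.28665 <1
  x=-1.191: |R|=0.30547 <1
  x=-3.448: |R|=1.71305 >1
  x=-3.326: |R|=1.54580 >1
  x=-3.002: |R|=1.15220 >1
Stable set (-2.8571, 0).

(-2.8571,0); λ=-5 ⇒ h* = (20/7)/5 = 0.5714.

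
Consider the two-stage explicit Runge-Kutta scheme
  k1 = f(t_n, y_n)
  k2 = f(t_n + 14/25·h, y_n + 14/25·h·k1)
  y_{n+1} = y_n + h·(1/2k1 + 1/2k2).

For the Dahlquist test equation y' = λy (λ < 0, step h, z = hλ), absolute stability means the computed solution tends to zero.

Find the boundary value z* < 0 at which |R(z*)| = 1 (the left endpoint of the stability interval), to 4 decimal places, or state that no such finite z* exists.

Set f=λy, z=hλ:
  k1=λy_n ⇒ h·k1=z·y_n;  k2=λ(1+14/25z)y_n ⇒ h·k2=z(1+14/25z)y_n
  y_{n+1}/y_n = 1 + 1/2z + 1/2z(1+14/25z) = 1 + z + 7/25z²
  Hence R(z) = 1 + z + 7/25z².

Solve |R(x)|<1 on ℝ⁻.
x=-1.38: |R|=0.1532
R=1: x+7/25x²=0 ⇒ x=−25/7=-3.5714; min R=1−1/(4·7/25)=0.1071>−1
Confirm numerically:
  x=-3.329: |R|=0.77403 <1
  x=-3.199: |R|=0.66641 <1
  x=-3.059: |R|=0.56109 <1
  x=-4.153: |R|=1.67627 >1
  x=-3.915: |R|=1.37662 >1
So |R|<1 on (-3.5714, 0).

z* = -3.5714.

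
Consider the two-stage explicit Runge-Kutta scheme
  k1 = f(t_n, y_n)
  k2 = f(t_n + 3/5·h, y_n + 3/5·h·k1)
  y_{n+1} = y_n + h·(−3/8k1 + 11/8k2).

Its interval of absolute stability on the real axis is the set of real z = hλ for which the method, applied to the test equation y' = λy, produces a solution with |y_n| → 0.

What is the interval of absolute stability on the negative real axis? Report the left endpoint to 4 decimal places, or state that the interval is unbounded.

(-1.2121, 0).

Test eqn y'=λy, z=hλ:
  k1=λy_n ⇒ h·k1=z·y_n;  k2=λ(1+3/5z)y_n ⇒ h·k2=z(1+3/5z)y_n
  y_{n+1}/y_n = 1 − 3/8z + 11/8z(1+3/5z) = 1 + z + 33/40z²
  Hence R(z) = 1 + z + 33/40z².

Boundary: |R(x)|=1, x<0.
x=-0.85: |R|=0.7461
R=1: x+33/40x²=0 ⇒ x=−40/33=-1.2121; min R=1−1/(4·33/40)=0.6970>−1
Confirm numerically:
  x=-1.066: |R|=0.87149 <1
  x=-1.058: |R|=0.86548 <1
  x=-0.895: |R|=0.76585 <1
  x=-1.736: |R|=1.75030 >1
  x=-1.687: |R|=1.66092 >1
So |R|<1 on (-1.2121, 0).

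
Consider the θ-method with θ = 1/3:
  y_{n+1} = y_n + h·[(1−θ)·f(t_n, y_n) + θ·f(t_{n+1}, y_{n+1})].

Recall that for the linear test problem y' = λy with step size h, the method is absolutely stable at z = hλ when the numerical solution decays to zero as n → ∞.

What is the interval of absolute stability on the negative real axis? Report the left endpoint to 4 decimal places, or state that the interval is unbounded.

On y'=λy, z=hλ:
  y_{n+1} = y_n + z·[2/3·y_n + 1/3·y_{n+1}] ⇒ (1 − 1/3z)y_{n+1} = (1 + 2/3z)y_n
  ⇒ R(z) = (1 + 2/3z)/(1 − 1/3z).

Boundary: |R(x)|=1, x<0.
x=-1.02: |R|=0.2388
R=−1: 1+2/3x = −1+1/3x ⇒ -1/3x=2 ⇒ x=2/(-1/3)=-6.0000
Confirm numerically:
  x=-5.527: |R|=0.94453 <1
  x=-4.432: |R|=0.78902 <1
  x=-3.557: |R|=0.62742 <1
  x=-6.548: |R|=1.05739 >1
  x=-6.274: |R|=1.02954 >1
  x=-6.055: |R|=1.00607 >1
So |R|<1 on (-6.0000, 0).

z∈(-6.0000,0).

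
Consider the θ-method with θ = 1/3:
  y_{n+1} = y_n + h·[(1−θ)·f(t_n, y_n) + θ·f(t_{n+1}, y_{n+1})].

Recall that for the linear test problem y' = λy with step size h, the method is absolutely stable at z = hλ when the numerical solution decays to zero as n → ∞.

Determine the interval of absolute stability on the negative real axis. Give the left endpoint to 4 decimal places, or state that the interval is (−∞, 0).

(-6.0000, 0).

Set f=λy, z=hλ:
  y_{n+1} = y_n + z·[2/3·y_n + 1/3·y_{n+1}] ⇒ (1 − 1/3z)y_{n+1} = (1 + 2/3z)y_n
  R(z) = (1 + 2/3z)/(1 − 1/3z).

Boundary: |R(x)|=1, x<0.
x=-0.75: |R|=0.4000
R=−1: 1+2/3x = −1+1/3x ⇒ -1/3x=2 ⇒ x=2/(-1/3)=-6.0000
Confirm numerically:
  x=-5.588: |R|=0.95203 <1
  x=-3.367: |R|=0.58646 <1
  x=-3.203: |R|=0.54909 <1
  x=-2.749: |R|=0.43451 <1
  x=-6.156: |R|=1.01704 >1
  x=-6.133: |R|=1.01456 >1
Stable set (-6.0000, 0).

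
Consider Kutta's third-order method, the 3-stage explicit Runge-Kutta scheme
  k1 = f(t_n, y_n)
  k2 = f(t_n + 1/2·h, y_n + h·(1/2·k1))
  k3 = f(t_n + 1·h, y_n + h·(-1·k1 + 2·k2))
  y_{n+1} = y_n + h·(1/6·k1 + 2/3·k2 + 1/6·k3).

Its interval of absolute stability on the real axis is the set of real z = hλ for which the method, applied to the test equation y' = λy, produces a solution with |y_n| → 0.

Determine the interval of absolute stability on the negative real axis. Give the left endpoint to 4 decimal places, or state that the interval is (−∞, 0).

On y'=λy, z=hλ:
  order 3, 3-stage ⇒ R(z)=1+z+z^2/2+z^3/6
  (e.g. R(-1.58)=0.01081, |R|=0.01081)

Solve |R(x)|<1 on ℝ⁻.
x=-1.58: |R|=0.0108
|R(-2.61)|=1.1672 |R(-2.21)|=0.5669 |R(-0.83)|=0.4192
Bisect:
  x_lo=-2.9747 |R|=1.9374  x_hi=-0.3342 |R|=0.7154
  mid=-1.65448 |R|=0.04063 →hi
  mid=-2.31459 |R|=0.70260 →hi
  mid=-2.64465 |R|=1.23041 →lo
  mid=-2.47962 |R|=0.94636 →hi
  mid=-2.56213 |R|=1.08307 →lo
  mid=-2.52088 |R|=1.01342 →lo
  mid=-2.50025 |R|=0.97957 →hi
  mid=-2.51056 |R|=0.99641 →hi
  mid=-2.51572 |R|=1.00490 →lo
  ...
  [-2.51282,-2.51266] ⇒ x*=-2.5127
Interval (-2.5127, 0).

z∈(-2.5127,0).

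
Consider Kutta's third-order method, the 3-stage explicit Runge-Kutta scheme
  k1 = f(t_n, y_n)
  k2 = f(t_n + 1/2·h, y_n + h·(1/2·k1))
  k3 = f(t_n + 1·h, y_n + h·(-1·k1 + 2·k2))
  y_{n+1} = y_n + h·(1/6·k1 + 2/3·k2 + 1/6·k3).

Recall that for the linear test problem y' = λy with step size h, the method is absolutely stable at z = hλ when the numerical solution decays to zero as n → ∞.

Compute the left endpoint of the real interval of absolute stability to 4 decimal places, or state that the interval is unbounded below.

left endpoint -2.5127.

With y'=λy (z=hλ):
  order 3, 3-stage ⇒ R(z)=1+z+z^2/2+z^3/6
  (e.g. R(-1.43)=0.10508, |R|=0.10508)

Solve |R(x)|<1 on ℝ⁻.
x=-1.43: |R|=0.1051
|R(-2.63)|=1.2035 |R(-2.37)|=0.7802 |R(-1.24)|=0.2110
Bisect:
  x_lo=-3.3242 |R|=2.9212  x_hi=-0.1252 |R|=0.8823
  mid=-1.72471 |R|=0.09246 →hi
  mid=-2.52444 |R|=1.01934 →lo
  mid=-2.12458 |R|=0.46599 →hi
  mid=-2.32451 |R|=0.71619 →hi
  mid=-2.42448 |R|=0.86065 →hi
  mid=-2.47446 |R|=0.93815 →hi
  mid=-2.49945 |R|=0.97828 →hi
  mid=-2.51195 |R|=0.99869 →hi
  mid=-2.51820 |R|=1.00899 →lo
  mid=-2.51507 |R|=1.00383 →lo
  ...
  [-2.51292,-2.51273] ⇒ x*=-2.5127
So |R|<1 on (-2.5127, 0).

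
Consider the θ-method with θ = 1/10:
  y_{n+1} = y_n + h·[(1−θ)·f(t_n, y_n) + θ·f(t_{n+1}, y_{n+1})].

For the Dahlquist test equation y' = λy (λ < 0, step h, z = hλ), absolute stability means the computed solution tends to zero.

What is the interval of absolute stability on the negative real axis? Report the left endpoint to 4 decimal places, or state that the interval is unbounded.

z∈(-2.5000,0).

Set f=λy, z=hλ:
  y_{n+1} = y_n + z·[9/10·y_n + 1/10·y_{n+1}] ⇒ (1 − 1/10z)y_{n+1} = (1 + 9/10z)y_n
  R(z) = (1 + 9/10z)/(1 − 1/10z).

Solve |R(x)|<1 on ℝ⁻.
x=-1.61: |R|=0.3867
R=−1: 1+9/10x = −1+1/10x ⇒ -4/5x=2 ⇒ x=2/(-4/5)=-2.5000
Confirm numerically:
  x=-2.438: |R|=0.96012 <1
  x=-2.348: |R|=0.90152 <1
  x=-2.285: |R|=0.85999 <1
  x=-1.880: |R|=0.58249 <1
  x=-2.885: |R|=1.23904 >1
  x=-2.742: |R|=1.15194 >1
Stable set (-2.5000, 0).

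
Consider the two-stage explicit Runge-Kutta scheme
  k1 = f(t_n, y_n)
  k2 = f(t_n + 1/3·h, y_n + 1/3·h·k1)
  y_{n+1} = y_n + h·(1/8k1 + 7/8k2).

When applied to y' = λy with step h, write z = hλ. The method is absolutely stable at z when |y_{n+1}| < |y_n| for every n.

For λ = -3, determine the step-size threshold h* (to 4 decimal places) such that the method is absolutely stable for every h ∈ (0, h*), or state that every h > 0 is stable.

Set f=λy, z=hλ:
  k1=λy_n ⇒ h·k1=z·y_n;  k2=λ(1+1/3z)y_n ⇒ h·k2=z(1+1/3z)y_n
  y_{n+1}/y_n = 1 + 1/8z + 7/8z(1+1/3z) = 1 + z + 7/24z²
  so R(z) = 1 + z + 7/24z².

Find x<0 with |R(x)|<1.
x=-0.35: |R|=0.6857
R=1: x+7/24x²=0 ⇒ x=−24/7=-3.4286; min R=1−1/(4·7/24)=0.1429>−1
Confirm numerically:
  x=-3.282: |R|=0.85969 <1
  x=-3.270: |R|=0.84876 <1
  x=-1.820: |R|=0.14612 <1
  x=-1.786: |R|=0.14436 <1
  x=-3.994: |R|=1.65868 >1
  x=-3.798: |R|=1.40923 >1
  x=-3.680: |R|=1.26987 >1
Stable set (-3.4286, 0).

(-3.4286,0); λ=-3 ⇒ h* = (24/7)/3 = 1.1429.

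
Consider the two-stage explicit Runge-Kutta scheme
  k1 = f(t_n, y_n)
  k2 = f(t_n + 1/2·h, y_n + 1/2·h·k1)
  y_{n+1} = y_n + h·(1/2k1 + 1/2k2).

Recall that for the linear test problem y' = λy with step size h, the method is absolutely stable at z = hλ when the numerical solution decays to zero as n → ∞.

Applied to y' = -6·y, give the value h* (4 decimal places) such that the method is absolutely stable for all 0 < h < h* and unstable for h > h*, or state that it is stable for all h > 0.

(-4.0000,0); λ=-6 ⇒ h* = (4)/6 = 0.6667.

Test eqn y'=λy, z=hλ:
  k1=λy_n ⇒ h·k1=z·y_n;  k2=λ(1+1/2z)y_n ⇒ h·k2=z(1+1/2z)y_n
  y_{n+1}/y_n = 1 + 1/2z + 1/2z(1+1/2z) = 1 + z + 1/4z²
  ⇒ R(z) = 1 + z + 1/4z².

Find x<0 with |R(x)|<1.
x=-1.23: |R|=0.1482
R=1: x+1/4x²=0 ⇒ x=−4=-4.0000; min R=1−1/(4·1/4)=0.0000>−1
Confirm numerically:
  x=-3.802: |R|=0.81180 <1
  x=-3.603: |R|=0.64240 <1
  x=-3.215: |R|=0.36906 <1
  x=-1.924: |R|=0.00144 <1
  x=-4.501: |R|=1.56375 >1
  x=-4.291: |R|=1.31217 >1
  x=-4.102: |R|=1.10460 >1
Interval (-4.0000, 0).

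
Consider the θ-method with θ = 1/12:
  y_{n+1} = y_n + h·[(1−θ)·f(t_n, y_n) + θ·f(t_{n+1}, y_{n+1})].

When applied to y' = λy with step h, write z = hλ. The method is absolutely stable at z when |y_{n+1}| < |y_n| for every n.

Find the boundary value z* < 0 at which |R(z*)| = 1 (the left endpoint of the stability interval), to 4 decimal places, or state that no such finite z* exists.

left endpoint -2.4000.

On y'=λy, z=hλ:
  y_{n+1} = y_n + z·[11/12·y_n + 1/12·y_{n+1}] ⇒ (1 − 1/12z)y_{n+1} = (1 + 11/12z)y_n
  Hence R(z) = (1 + 11/12z)/(1 − 1/12z).

Find x<0 with |R(x)|<1.
x=-1.49: |R|=0.3254
R=−1: 1+11/12x = −1+1/12x ⇒ -5/6x=2 ⇒ x=2/(-5/6)=-2.4000
Confirm numerically:
  x=-2.044: |R|=0.74651 <1
  x=-1.588: |R|=0.40241 <1
  x=-1.362: |R|=0.22317 <1
  x=-2.818: |R|=1.28209 >1
  x=-2.649: |R|=1.16998 >1
  x=-2.482: |R|=1.05662 >1
Stable set (-2.4000, 0).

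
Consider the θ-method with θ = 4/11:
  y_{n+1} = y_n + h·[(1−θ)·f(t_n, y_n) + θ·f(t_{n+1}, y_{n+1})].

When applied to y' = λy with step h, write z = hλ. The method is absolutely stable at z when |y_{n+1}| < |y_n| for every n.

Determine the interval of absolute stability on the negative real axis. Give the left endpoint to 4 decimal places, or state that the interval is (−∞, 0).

z∈(-7.3333,0).

Test eqn y'=λy, z=hλ:
  y_{n+1} = y_n + z·[7/11·y_n + 4/11·y_{n+1}] ⇒ (1 − 4/11z)y_{n+1} = (1 + 7/11z)y_n
  ⇒ R(z) = (1 + 7/11z)/(1 − 4/11z).

Boundary: |R(x)|=1, x<0.
x=-0.43: |R|=0.6281
R=−1: 1+7/11x = −1+4/11x ⇒ -3/11x=2 ⇒ x=2/(-3/11)=-7.3333
Confirm numerically:
  x=-6.937: |R|=0.96931 <1
  x=-6.196: |R|=0.90465 <1
  x=-4.975: |R|=0.77104 <1
  x=-3.749: |R|=0.58636 <1
  x=-7.807: |R|=1.03365 >1
  x=-7.498: |R|=1.01205 >1
Stable set (-7.3333, 0).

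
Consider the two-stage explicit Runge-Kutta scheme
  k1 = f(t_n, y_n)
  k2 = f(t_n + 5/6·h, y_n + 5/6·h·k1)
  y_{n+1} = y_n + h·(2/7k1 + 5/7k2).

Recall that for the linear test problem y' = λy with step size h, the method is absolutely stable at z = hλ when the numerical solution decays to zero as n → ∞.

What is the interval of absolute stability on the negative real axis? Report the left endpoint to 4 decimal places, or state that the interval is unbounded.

z∈(-1.6800,0).

Test eqn y'=λy, z=hλ:
  k1=λy_n ⇒ h·k1=z·y_n;  k2=λ(1+5/6z)y_n ⇒ h·k2=z(1+5/6z)y_n
  y_{n+1}/y_n = 1 + 2/7z + 5/7z(1+5/6z) = 1 + z + 25/42z²
  so R(z) = 1 + z + 25/42z².

Solve |R(x)|<1 on ℝ⁻.
x=-1.26: |R|=0.6850
R=1: x+25/42x²=0 ⇒ x=−42/25=-1.6800; min R=1−1/(4·25/42)=0.5800>−1
Confirm numerically:
  x=-1.448: |R|=0.80004 <1
  x=-1.185: |R|=0.65085 <1
  x=-1.128: |R|=0.62937 <1
  x=-1.125: |R|=0.62835 <1
  x=-2.269: |R|=1.79550 >1
  x=-1.949: |R|=1.31207 >1
Stable set (-1.6800, 0).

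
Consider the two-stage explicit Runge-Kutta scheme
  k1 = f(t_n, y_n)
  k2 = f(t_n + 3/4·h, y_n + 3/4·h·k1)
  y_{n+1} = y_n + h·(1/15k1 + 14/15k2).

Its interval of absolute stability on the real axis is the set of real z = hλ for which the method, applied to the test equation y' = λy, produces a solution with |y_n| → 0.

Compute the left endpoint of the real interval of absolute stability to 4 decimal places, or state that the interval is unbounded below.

left endpoint -1.4286.

With y'=λy (z=hλ):
  k1=λy_n ⇒ h·k1=z·y_n;  k2=λ(1+3/4z)y_n ⇒ h·k2=z(1+3/4z)y_n
  y_{n+1}/y_n = 1 + 1/15z + 14/15z(1+3/4z) = 1 + z + 7/10z²
  so R(z) = 1 + z + 7/10z².

Solve |R(x)|<1 on ℝ⁻.
x=-1.67: |R|=1.2822
R=1: x+7/10x²=0 ⇒ x=−10/7=-1.4286; min R=1−1/(4·7/10)=0.6429>−1
Confirm numerically:
  x=-1.306: |R|=0.88795 <1
  x=-1.054: |R|=0.72364 <1
  x=-1.030: |R|=0.71263 <1
  x=-0.666: |R|=0.64449 <1
  x=-1.980: |R|=1.76428 >1
  x=-1.916: |R|=1.65374 >1
  x=-1.837: |R|=1.52520 >1
Interval (-1.4286, 0).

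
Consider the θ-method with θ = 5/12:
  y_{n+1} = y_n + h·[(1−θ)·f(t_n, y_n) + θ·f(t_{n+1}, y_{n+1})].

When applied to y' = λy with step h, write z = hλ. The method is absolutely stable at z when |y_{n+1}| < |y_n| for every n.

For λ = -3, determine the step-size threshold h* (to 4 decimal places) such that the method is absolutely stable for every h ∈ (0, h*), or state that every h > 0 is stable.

With y'=λy (z=hλ):
  y_{n+1} = y_n + z·[7/12·y_n + 5/12·y_{n+1}] ⇒ (1 − 5/12z)y_{n+1} = (1 + 7/12z)y_n
  Hence R(z) = (1 + 7/12z)/(1 − 5/12z).

Boundary: |R(x)|=1, x<0.
x=-0.34: |R|=0.7022
R=−1: 1+7/12x = −1+5/12x ⇒ -1/6x=2 ⇒ x=2/(-1/6)=-12.0000
Confirm numerically:
  x=-11.190: |R|=0.97616 <1
  x=-10.685: |R|=0.95980 <1
  x=-8.709: |R|=0.88150 <1
  x=-12.543: |R|=1.01454 >1
  x=-12.229: |R|=1.00626 >1
  x=-12.226: |R|=1.00618 >1
Interval (-12.0000, 0).

(-12.0000,0); λ=-3 ⇒ h* = (12)/3 = 4.0000.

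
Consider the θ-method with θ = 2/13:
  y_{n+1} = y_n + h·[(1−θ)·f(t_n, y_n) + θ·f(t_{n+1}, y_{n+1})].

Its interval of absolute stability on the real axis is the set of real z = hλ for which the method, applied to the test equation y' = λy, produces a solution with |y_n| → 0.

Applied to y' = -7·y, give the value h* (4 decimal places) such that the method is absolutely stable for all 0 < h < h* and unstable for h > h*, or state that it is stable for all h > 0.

(-2.8889,0); λ=-7 ⇒ h* = (26/9)/7 = 0.4127.

Set f=λy, z=hλ:
  y_{n+1} = y_n + z·[11/13·y_n + 2/13·y_{n+1}] ⇒ (1 − 2/13z)y_{n+1} = (1 + 11/13z)y_n
  R(z) = (1 + 11/13z)/(1 − 2/13z).

Boundary: |R(x)|=1, x<0.
x=-0.61: |R|=0.4423
R=−1: 1+11/13x = −1+2/13x ⇒ -9/13x=2 ⇒ x=2/(-9/13)=-2.8889
Confirm numerically:
  x=-2.730: |R|=0.92254 <1
  x=-2.370: |R|=0.73675 <1
  x=-2.140: |R|=0.60995 <1
  x=-3.138: |R|=1.11631 >1
  x=-3.044: |R|=1.07313 >1
  x=-2.999: |R|=1.05216 >1
Interval (-2.8889, 0).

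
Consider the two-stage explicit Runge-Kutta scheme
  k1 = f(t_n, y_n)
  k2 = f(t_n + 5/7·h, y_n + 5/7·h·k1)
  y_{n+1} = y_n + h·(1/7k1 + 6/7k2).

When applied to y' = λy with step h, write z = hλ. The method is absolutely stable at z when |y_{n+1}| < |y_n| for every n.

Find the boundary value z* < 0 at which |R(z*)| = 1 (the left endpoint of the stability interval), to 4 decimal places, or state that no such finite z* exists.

z* = -1.6333.

Set f=λy, z=hλ:
  k1=λy_n ⇒ h·k1=z·y_n;  k2=λ(1+5/7z)y_n ⇒ h·k2=z(1+5/7z)y_n
  y_{n+1}/y_n = 1 + 1/7z + 6/7z(1+5/7z) = 1 + z + 30/49z²
  Hence R(z) = 1 + z + 30/49z².

Boundary: |R(x)|=1, x<0.
x=-1.24: |R|=0.7014
R=1: x+30/49x²=0 ⇒ x=−49/30=-1.6333; min R=1−1/(4·30/49)=0.5917>−1
Confirm numerically:
  x=-1.416: |R|=0.81159 <1
  x=-1.305: |R|=0.73767 <1
  x=-1.193: |R|=0.67838 <1
  x=-2.077: |R|=1.56418 >1
  x=-2.054: |R|=1.52901 >1
  x=-1.916: |R|=1.33159 >1
Stable set (-1.6333, 0).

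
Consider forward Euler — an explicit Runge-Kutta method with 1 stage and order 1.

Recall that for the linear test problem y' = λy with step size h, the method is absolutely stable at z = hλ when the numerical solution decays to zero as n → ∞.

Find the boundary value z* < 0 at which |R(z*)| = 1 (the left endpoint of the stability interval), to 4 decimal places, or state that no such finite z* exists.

z* = -2.0000.

With y'=λy (z=hλ):
  order 1, 1-stage ⇒ R(z)=1+z
  (e.g. R(-1.48)=-0.48000, |R|=0.48000)

Find x<0 with |R(x)|<1.
x=-1.48: |R|=0.4800
|R(-2.04)|=1.0400 |R(-1.8)|=0.8000 |R(-0.85)|=0.1500
Bisect:
  x_lo=-2.6177 |R|=1.6177  x_hi=-0.1401 |R|=0.8599
  mid=-1.37891 |R|=0.37891 →hi
  mid=-1.99830 |R|=0.99830 →hi
  mid=-2.30799 |R|=1.30799 →lo
  mid=-2.15315 |R|=1.15315 →lo
  mid=-2.07572 |R|=1.07572 →lo
  mid=-2.03701 |R|=1.03701 →lo
  mid=-2.01766 |R|=1.01766 →lo
  mid=-2.00798 |R|=1.00798 →lo
  mid=-2.00314 |R|=1.00314 →lo
  ...
  [-2.00012,-1.99996] ⇒ x*=-2.0000
Stable set (-2.0000, 0).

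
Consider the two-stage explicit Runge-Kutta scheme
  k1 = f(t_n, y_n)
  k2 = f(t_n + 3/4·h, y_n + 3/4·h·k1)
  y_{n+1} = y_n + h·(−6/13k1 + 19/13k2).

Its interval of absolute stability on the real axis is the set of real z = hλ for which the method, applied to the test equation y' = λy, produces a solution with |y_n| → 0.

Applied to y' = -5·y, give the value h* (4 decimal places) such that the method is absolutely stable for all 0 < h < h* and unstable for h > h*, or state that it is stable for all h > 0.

With y'=λy (z=hλ):
  k1=λy_n ⇒ h·k1=z·y_n;  k2=λ(1+3/4z)y_n ⇒ h·k2=z(1+3/4z)y_n
  y_{n+1}/y_n = 1 − 6/13z + 19/13z(1+3/4z) = 1 + z + 57/52z²
  so R(z) = 1 + z + 57/52z².

Solve |R(x)|<1 on ℝ⁻.
x=-1.54: |R|=2.0596
R=1: x+57/52x²=0 ⇒ x=−52/57=-0.9123; min R=1−1/(4·57/52)=0.7719>−1
Confirm numerically:
  x=-0.876: |R|=0.96516 <1
  x=-0.681: |R|=0.82735 <1
  x=-0.666: |R|=0.82021 <1
  x=-0.611: |R|=0.79822 <1
  x=-1.355: |R|=1.65757 >1
  x=-1.293: |R|=1.53960 >1
Stable set (-0.9123, 0).

(-0.9123,0); λ=-5 ⇒ h* = (52/57)/5 = 0.1825.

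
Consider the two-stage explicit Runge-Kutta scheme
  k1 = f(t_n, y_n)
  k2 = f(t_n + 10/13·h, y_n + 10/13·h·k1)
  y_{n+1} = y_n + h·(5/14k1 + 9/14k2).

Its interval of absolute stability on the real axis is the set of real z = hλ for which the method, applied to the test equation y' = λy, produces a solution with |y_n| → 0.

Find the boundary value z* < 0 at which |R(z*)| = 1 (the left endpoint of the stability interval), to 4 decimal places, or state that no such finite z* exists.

left endpoint -2.0222.

Test eqn y'=λy, z=hλ:
  k1=λy_n ⇒ h·k1=z·y_n;  k2=λ(1+10/13z)y_n ⇒ h·k2=z(1+10/13z)y_n
  y_{n+1}/y_n = 1 + 5/14z + 9/14z(1+10/13z) = 1 + z + 45/91z²
  Hence R(z) = 1 + z + 45/91z².

Boundary: |R(x)|=1, x<0.
x=-0.53: |R|=0.6089
R=1: x+45/91x²=0 ⇒ x=−91/45=-2.0222; min R=1−1/(4·45/91)=0.4944>−1
Confirm numerically:
  x=-1.437: |R|=0.58414 <1
  x=-1.434: |R|=0.58288 <1
  x=-0.834: |R|=0.50996 <1
  x=-2.478: |R|=1.55850 >1
  x=-2.396: |R|=1.44287 >1
So |R|<1 on (-2.0222, 0).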